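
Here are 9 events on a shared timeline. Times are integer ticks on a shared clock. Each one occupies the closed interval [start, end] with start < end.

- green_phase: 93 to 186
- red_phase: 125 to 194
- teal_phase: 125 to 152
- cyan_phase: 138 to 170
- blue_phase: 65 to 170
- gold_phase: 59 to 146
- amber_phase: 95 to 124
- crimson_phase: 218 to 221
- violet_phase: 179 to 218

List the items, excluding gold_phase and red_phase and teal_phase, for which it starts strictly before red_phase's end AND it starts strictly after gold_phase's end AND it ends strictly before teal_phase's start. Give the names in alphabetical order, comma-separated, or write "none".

Conditions: its start is strictly before red_phase's end (X.start < 194) AND its start is strictly after gold_phase's end (X.start > 146) AND its end is strictly before teal_phase's start (X.end < 125).
amber_phase: start 95 < 194? ✓; start 95 > 146? ✗; end 124 < 125? ✓ → no.
blue_phase: start 65 < 194? ✓; start 65 > 146? ✗; end 170 < 125? ✗ → no.
crimson_phase: start 218 < 194? ✗; start 218 > 146? ✓; end 221 < 125? ✗ → no.
cyan_phase: start 138 < 194? ✓; start 138 > 146? ✗; end 170 < 125? ✗ → no.
green_phase: start 93 < 194? ✓; start 93 > 146? ✗; end 186 < 125? ✗ → no.
violet_phase: start 179 < 194? ✓; start 179 > 146? ✓; end 218 < 125? ✗ → no.
Result: none.

none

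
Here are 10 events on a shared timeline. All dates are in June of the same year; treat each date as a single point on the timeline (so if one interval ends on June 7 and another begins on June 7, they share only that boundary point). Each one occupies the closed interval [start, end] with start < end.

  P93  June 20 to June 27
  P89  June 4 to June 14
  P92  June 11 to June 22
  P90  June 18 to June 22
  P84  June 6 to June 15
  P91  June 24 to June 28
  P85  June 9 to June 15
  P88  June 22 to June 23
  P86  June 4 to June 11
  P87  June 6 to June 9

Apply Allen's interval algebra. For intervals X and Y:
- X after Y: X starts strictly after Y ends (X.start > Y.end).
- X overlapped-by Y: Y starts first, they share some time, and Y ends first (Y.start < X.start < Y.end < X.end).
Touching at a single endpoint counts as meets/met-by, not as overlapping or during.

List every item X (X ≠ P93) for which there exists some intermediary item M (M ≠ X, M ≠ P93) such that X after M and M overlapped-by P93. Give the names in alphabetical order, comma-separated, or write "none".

Target P93 = [June 20, June 27].
Intermediaries M with M overlapped-by P93: P91.
Via P91 — items with X after P91: none.
Union: none.

none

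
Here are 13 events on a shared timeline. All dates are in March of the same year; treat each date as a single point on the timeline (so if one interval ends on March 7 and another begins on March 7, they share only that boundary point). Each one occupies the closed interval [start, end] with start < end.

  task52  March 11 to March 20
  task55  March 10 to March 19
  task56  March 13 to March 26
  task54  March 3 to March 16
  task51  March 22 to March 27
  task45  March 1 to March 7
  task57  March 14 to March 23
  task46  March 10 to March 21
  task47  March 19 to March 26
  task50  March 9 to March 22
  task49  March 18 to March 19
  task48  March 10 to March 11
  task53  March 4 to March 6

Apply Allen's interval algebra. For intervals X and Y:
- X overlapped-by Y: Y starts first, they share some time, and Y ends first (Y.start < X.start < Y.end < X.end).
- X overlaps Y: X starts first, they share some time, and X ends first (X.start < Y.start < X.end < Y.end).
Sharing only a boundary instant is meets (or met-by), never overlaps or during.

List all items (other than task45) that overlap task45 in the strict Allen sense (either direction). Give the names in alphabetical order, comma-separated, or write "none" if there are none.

task54

Target task45 = [March 1, March 7].
task46 [March 10, March 21] → after → no.
task47 [March 19, March 26] → after → no.
task48 [March 10, March 11] → after → no.
task49 [March 18, March 19] → after → no.
task50 [March 9, March 22] → after → no.
task51 [March 22, March 27] → after → no.
task52 [March 11, March 20] → after → no.
task53 [March 4, March 6] → during → no.
task54 [March 3, March 16] → overlapped-by → yes.
task55 [March 10, March 19] → after → no.
task56 [March 13, March 26] → after → no.
task57 [March 14, March 23] → after → no.
Result: task54.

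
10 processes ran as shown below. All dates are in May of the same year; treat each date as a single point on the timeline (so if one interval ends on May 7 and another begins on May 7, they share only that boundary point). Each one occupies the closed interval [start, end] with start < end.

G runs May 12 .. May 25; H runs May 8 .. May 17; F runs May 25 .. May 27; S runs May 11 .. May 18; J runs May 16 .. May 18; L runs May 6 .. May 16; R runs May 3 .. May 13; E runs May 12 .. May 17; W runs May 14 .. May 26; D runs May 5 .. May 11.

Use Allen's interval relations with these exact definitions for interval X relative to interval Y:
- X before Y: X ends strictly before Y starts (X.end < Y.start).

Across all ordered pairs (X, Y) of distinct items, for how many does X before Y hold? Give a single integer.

Checking all 90 ordered pairs for relation 'before'; matching pairs in alphabetical order:
(D, E): D before E ✓
(D, F): D before F ✓
(D, G): D before G ✓
(D, J): D before J ✓
(D, W): D before W ✓
(E, F): E before F ✓
(H, F): H before F ✓
(J, F): J before F ✓
(L, F): L before F ✓
(R, F): R before F ✓
(R, J): R before J ✓
(R, W): R before W ✓
(S, F): S before F ✓
Count: 13.

13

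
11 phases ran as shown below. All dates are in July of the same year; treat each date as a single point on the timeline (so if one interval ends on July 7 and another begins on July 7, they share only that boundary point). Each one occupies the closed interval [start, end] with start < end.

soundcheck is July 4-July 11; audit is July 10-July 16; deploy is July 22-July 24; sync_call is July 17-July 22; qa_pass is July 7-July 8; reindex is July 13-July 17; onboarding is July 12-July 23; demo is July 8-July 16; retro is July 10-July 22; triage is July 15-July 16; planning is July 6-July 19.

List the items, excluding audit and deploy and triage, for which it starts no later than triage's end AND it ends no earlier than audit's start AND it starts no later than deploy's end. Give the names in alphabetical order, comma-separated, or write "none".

Conditions: its start is no later than triage's end (X.start <= July 16) AND its end is no earlier than audit's start (X.end >= July 10) AND its start is no later than deploy's end (X.start <= July 24).
demo: start July 8 <= July 16? ✓; end July 16 >= July 10? ✓; start July 8 <= July 24? ✓ → yes.
onboarding: start July 12 <= July 16? ✓; end July 23 >= July 10? ✓; start July 12 <= July 24? ✓ → yes.
planning: start July 6 <= July 16? ✓; end July 19 >= July 10? ✓; start July 6 <= July 24? ✓ → yes.
qa_pass: start July 7 <= July 16? ✓; end July 8 >= July 10? ✗; start July 7 <= July 24? ✓ → no.
reindex: start July 13 <= July 16? ✓; end July 17 >= July 10? ✓; start July 13 <= July 24? ✓ → yes.
retro: start July 10 <= July 16? ✓; end July 22 >= July 10? ✓; start July 10 <= July 24? ✓ → yes.
soundcheck: start July 4 <= July 16? ✓; end July 11 >= July 10? ✓; start July 4 <= July 24? ✓ → yes.
sync_call: start July 17 <= July 16? ✗; end July 22 >= July 10? ✓; start July 17 <= July 24? ✓ → no.
Result: demo, onboarding, planning, reindex, retro, soundcheck.

demo, onboarding, planning, reindex, retro, soundcheck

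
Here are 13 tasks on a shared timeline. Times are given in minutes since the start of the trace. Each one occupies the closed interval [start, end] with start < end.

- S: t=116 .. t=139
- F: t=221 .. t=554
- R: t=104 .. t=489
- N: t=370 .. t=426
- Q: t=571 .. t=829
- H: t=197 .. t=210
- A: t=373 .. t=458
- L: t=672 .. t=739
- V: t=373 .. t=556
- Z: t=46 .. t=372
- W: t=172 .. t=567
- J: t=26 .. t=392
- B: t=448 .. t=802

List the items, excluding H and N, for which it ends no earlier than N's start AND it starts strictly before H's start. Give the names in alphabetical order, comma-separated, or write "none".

Conditions: its end is no earlier than N's start (X.end >= t=370) AND its start is strictly before H's start (X.start < t=197).
A: end t=458 >= t=370? ✓; start t=373 < t=197? ✗ → no.
B: end t=802 >= t=370? ✓; start t=448 < t=197? ✗ → no.
F: end t=554 >= t=370? ✓; start t=221 < t=197? ✗ → no.
J: end t=392 >= t=370? ✓; start t=26 < t=197? ✓ → yes.
L: end t=739 >= t=370? ✓; start t=672 < t=197? ✗ → no.
Q: end t=829 >= t=370? ✓; start t=571 < t=197? ✗ → no.
R: end t=489 >= t=370? ✓; start t=104 < t=197? ✓ → yes.
S: end t=139 >= t=370? ✗; start t=116 < t=197? ✓ → no.
V: end t=556 >= t=370? ✓; start t=373 < t=197? ✗ → no.
W: end t=567 >= t=370? ✓; start t=172 < t=197? ✓ → yes.
Z: end t=372 >= t=370? ✓; start t=46 < t=197? ✓ → yes.
Result: J, R, W, Z.

J, R, W, Z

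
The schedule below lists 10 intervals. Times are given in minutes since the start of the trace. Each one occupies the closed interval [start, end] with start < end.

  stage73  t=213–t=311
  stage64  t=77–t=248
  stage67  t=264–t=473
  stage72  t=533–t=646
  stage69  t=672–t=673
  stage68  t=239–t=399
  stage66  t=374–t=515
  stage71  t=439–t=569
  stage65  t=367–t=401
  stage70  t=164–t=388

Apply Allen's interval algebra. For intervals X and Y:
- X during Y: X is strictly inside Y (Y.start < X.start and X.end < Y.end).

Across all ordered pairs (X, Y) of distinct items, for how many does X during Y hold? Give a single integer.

2

Checking all 90 ordered pairs for relation 'during'; matching pairs in alphabetical order:
(stage65, stage67): stage65 during stage67 ✓
(stage73, stage70): stage73 during stage70 ✓
Count: 2.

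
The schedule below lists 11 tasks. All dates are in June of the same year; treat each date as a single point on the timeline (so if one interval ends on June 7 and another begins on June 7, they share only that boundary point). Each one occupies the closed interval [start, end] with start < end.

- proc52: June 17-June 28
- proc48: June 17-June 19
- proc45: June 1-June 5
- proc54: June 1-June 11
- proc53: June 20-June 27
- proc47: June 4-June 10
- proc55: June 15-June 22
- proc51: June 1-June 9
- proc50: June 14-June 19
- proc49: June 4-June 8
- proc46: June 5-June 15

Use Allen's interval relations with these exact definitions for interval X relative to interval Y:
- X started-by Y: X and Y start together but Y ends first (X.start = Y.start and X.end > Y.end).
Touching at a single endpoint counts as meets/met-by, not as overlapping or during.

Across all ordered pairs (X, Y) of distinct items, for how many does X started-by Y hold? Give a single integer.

Checking all 110 ordered pairs for relation 'started-by'; matching pairs in alphabetical order:
(proc47, proc49): proc47 started-by proc49 ✓
(proc51, proc45): proc51 started-by proc45 ✓
(proc52, proc48): proc52 started-by proc48 ✓
(proc54, proc45): proc54 started-by proc45 ✓
(proc54, proc51): proc54 started-by proc51 ✓
Count: 5.

5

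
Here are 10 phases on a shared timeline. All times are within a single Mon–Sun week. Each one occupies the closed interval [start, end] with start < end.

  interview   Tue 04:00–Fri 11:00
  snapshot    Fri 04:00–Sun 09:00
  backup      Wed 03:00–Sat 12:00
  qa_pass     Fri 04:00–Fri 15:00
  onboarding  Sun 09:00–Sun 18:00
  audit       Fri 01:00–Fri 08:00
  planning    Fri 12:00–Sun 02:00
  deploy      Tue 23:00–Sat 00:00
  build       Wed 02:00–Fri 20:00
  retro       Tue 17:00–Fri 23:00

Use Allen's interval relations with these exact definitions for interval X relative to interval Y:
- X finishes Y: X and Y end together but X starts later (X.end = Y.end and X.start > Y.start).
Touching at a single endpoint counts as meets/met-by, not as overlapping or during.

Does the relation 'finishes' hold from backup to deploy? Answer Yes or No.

No

backup = [Wed 03:00, Sat 12:00], deploy = [Tue 23:00, Sat 00:00].
Actual relation of backup to deploy: overlapped-by.
Asked whether 'finishes' holds → No.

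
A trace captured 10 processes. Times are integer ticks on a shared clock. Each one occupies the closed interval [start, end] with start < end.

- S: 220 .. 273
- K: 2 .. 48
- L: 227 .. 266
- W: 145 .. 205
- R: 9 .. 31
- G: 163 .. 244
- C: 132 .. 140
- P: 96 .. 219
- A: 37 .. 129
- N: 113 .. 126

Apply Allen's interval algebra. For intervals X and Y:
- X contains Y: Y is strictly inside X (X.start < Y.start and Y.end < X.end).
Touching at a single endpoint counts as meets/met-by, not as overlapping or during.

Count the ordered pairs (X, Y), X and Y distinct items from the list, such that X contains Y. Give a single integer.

6

Checking all 90 ordered pairs for relation 'contains'; matching pairs in alphabetical order:
(A, N): A contains N ✓
(K, R): K contains R ✓
(P, C): P contains C ✓
(P, N): P contains N ✓
(P, W): P contains W ✓
(S, L): S contains L ✓
Count: 6.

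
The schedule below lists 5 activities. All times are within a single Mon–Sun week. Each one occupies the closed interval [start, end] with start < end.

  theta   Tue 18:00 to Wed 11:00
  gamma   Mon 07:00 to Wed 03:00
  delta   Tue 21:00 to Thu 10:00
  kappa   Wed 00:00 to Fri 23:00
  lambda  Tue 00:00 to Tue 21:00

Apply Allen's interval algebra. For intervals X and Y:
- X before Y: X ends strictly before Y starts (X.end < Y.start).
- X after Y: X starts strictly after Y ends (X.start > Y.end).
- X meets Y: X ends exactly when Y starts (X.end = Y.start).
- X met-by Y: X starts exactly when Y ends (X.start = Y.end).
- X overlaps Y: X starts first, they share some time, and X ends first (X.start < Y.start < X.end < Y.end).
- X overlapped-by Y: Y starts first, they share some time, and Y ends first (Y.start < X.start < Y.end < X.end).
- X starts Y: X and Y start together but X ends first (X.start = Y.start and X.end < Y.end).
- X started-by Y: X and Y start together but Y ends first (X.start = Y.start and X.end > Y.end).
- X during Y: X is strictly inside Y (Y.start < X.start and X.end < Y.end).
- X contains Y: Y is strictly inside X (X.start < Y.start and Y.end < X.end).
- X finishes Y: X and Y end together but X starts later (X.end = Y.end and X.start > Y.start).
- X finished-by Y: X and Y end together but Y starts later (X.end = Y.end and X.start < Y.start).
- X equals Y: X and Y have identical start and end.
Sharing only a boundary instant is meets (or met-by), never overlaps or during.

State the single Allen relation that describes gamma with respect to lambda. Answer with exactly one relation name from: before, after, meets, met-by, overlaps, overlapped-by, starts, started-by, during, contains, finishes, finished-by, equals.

gamma = [Mon 07:00, Wed 03:00]; lambda = [Tue 00:00, Tue 21:00].
Compare endpoints: gamma.start < lambda.start, gamma.start < lambda.end, gamma.end > lambda.start, gamma.end > lambda.end.
That pattern is 'contains'.

contains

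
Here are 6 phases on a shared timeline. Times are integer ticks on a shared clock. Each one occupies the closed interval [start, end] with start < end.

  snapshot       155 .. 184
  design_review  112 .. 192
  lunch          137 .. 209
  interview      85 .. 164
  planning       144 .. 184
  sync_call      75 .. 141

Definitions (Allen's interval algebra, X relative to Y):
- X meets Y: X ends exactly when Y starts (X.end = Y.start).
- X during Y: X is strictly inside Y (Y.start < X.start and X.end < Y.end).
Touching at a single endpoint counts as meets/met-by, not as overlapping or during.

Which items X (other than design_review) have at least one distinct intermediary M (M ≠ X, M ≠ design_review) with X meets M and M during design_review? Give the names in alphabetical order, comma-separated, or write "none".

Target design_review = [112, 192].
Intermediaries M with M during design_review: planning, snapshot.
Via planning — items with X meets planning: none.
Via snapshot — items with X meets snapshot: none.
Union: none.

none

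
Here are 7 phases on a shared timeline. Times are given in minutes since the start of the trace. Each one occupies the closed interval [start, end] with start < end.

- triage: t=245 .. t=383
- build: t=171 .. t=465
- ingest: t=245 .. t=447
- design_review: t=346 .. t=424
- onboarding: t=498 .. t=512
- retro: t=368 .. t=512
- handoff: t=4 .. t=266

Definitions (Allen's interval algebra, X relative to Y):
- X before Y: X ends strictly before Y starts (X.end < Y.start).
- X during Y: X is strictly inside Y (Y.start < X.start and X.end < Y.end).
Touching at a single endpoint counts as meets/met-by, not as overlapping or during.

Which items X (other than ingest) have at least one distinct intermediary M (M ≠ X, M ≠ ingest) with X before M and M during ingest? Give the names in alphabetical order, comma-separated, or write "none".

handoff

Target ingest = [t=245, t=447].
Intermediaries M with M during ingest: design_review.
Via design_review — items with X before design_review: handoff.
Union: handoff.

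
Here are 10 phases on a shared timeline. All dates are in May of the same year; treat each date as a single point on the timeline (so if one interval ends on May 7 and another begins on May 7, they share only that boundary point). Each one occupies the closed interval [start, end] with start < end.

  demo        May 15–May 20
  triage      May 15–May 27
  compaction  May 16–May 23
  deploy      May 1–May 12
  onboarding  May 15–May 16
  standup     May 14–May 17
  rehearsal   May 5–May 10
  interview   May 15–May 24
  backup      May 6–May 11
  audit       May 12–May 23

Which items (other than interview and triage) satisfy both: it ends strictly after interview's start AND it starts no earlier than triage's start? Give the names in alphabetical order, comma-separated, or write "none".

compaction, demo, onboarding

Conditions: its end is strictly after interview's start (X.end > May 15) AND its start is no earlier than triage's start (X.start >= May 15).
audit: end May 23 > May 15? ✓; start May 12 >= May 15? ✗ → no.
backup: end May 11 > May 15? ✗; start May 6 >= May 15? ✗ → no.
compaction: end May 23 > May 15? ✓; start May 16 >= May 15? ✓ → yes.
demo: end May 20 > May 15? ✓; start May 15 >= May 15? ✓ → yes.
deploy: end May 12 > May 15? ✗; start May 1 >= May 15? ✗ → no.
onboarding: end May 16 > May 15? ✓; start May 15 >= May 15? ✓ → yes.
rehearsal: end May 10 > May 15? ✗; start May 5 >= May 15? ✗ → no.
standup: end May 17 > May 15? ✓; start May 14 >= May 15? ✗ → no.
Result: compaction, demo, onboarding.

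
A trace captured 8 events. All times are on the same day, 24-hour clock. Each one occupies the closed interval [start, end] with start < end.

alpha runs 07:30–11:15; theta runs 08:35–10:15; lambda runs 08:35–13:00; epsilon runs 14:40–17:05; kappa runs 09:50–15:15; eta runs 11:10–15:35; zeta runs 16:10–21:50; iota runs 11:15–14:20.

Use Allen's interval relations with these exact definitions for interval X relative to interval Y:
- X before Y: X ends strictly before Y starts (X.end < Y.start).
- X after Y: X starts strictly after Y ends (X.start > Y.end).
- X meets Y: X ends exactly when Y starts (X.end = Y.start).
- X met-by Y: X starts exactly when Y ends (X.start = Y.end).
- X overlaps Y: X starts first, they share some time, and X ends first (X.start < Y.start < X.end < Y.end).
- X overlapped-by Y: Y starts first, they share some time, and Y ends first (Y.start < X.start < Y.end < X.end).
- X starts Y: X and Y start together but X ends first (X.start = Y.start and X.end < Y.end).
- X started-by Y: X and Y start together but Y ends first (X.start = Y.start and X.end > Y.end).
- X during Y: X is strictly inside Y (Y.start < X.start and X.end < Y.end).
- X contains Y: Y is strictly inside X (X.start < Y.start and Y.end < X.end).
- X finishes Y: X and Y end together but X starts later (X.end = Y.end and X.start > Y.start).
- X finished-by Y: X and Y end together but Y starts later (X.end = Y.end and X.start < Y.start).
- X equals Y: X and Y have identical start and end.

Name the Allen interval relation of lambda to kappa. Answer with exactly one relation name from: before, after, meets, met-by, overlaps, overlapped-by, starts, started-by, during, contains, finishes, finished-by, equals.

overlaps

lambda = [08:35, 13:00]; kappa = [09:50, 15:15].
Compare endpoints: lambda.start < kappa.start, lambda.start < kappa.end, lambda.end > kappa.start, lambda.end < kappa.end.
That pattern is 'overlaps'.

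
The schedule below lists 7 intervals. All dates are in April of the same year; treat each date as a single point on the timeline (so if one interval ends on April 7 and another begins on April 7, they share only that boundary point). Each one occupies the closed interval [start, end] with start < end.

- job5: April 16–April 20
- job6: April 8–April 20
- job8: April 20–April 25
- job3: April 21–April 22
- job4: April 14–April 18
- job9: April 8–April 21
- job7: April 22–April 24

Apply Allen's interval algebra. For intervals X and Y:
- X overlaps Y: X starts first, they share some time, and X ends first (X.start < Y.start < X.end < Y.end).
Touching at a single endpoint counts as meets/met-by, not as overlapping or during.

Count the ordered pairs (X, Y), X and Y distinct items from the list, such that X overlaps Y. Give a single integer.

2

Checking all 42 ordered pairs for relation 'overlaps'; matching pairs in alphabetical order:
(job4, job5): job4 overlaps job5 ✓
(job9, job8): job9 overlaps job8 ✓
Count: 2.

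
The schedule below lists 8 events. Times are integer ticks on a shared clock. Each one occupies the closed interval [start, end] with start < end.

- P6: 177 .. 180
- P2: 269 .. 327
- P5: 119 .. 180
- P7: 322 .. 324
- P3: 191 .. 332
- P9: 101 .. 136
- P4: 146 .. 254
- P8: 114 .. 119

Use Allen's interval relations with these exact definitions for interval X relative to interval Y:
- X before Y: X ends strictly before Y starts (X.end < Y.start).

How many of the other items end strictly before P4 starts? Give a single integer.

Target P4 = [146, 254].
P2 [269, 327] → after → no.
P3 [191, 332] → overlapped-by → no.
P5 [119, 180] → overlaps → no.
P6 [177, 180] → during → no.
P7 [322, 324] → after → no.
P8 [114, 119] → before → counts.
P9 [101, 136] → before → counts.
Total: 2.

2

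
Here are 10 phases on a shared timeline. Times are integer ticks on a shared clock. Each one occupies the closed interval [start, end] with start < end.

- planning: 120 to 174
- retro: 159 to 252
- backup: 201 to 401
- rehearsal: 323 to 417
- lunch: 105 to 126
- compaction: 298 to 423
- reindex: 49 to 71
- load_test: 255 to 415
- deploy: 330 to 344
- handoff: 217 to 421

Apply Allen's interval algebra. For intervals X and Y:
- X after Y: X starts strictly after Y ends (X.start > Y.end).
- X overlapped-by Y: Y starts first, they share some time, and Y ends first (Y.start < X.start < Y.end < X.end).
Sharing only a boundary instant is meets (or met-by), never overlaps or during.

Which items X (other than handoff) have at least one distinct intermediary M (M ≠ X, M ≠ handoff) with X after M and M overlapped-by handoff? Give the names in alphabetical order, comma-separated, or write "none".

Target handoff = [217, 421].
Intermediaries M with M overlapped-by handoff: compaction.
Via compaction — items with X after compaction: none.
Union: none.

none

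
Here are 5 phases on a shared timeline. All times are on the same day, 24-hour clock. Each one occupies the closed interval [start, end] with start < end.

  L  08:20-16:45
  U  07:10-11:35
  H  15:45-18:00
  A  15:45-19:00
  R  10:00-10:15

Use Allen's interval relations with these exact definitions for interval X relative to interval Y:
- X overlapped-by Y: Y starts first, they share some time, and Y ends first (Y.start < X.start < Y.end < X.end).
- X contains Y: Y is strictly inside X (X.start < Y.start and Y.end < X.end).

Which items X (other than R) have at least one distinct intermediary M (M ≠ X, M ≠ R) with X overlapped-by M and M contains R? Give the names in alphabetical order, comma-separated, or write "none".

A, H, L

Target R = [10:00, 10:15].
Intermediaries M with M contains R: L, U.
Via L — items with X overlapped-by L: A, H.
Via U — items with X overlapped-by U: L.
Union: A, H, L.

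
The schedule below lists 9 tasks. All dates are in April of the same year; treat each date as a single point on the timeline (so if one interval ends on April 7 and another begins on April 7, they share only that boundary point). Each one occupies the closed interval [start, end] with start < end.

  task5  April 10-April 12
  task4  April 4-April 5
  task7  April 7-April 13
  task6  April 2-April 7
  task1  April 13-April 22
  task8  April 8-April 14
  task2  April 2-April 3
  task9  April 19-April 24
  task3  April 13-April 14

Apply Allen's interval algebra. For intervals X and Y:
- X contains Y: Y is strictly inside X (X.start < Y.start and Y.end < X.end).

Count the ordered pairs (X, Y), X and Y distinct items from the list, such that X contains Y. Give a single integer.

3

Checking all 72 ordered pairs for relation 'contains'; matching pairs in alphabetical order:
(task6, task4): task6 contains task4 ✓
(task7, task5): task7 contains task5 ✓
(task8, task5): task8 contains task5 ✓
Count: 3.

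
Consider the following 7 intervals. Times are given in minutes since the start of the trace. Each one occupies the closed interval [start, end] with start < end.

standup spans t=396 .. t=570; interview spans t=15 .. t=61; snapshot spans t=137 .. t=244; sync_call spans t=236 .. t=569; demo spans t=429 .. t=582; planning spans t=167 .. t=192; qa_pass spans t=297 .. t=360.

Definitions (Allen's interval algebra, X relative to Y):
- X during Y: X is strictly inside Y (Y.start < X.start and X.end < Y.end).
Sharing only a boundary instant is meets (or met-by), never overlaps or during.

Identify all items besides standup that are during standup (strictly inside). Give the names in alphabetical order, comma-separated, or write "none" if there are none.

Target standup = [t=396, t=570].
demo [t=429, t=582] → overlapped-by → no.
interview [t=15, t=61] → before → no.
planning [t=167, t=192] → before → no.
qa_pass [t=297, t=360] → before → no.
snapshot [t=137, t=244] → before → no.
sync_call [t=236, t=569] → overlaps → no.
Result: none.

none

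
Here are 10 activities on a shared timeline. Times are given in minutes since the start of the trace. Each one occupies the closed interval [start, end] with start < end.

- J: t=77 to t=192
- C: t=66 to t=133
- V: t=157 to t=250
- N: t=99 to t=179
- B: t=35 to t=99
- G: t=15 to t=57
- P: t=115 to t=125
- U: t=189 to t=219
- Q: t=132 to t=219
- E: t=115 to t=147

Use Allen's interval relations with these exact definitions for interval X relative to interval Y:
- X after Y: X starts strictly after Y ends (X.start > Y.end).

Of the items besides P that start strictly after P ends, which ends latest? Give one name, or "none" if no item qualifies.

Target P = [t=115, t=125].
B [t=35, t=99] → before → excluded.
C [t=66, t=133] → contains → excluded.
E [t=115, t=147] → started-by → excluded.
G [t=15, t=57] → before → excluded.
J [t=77, t=192] → contains → excluded.
N [t=99, t=179] → contains → excluded.
Q [t=132, t=219] → after → candidate.
U [t=189, t=219] → after → candidate.
V [t=157, t=250] → after → candidate.
Among candidates, latest end is t=250 → V.

V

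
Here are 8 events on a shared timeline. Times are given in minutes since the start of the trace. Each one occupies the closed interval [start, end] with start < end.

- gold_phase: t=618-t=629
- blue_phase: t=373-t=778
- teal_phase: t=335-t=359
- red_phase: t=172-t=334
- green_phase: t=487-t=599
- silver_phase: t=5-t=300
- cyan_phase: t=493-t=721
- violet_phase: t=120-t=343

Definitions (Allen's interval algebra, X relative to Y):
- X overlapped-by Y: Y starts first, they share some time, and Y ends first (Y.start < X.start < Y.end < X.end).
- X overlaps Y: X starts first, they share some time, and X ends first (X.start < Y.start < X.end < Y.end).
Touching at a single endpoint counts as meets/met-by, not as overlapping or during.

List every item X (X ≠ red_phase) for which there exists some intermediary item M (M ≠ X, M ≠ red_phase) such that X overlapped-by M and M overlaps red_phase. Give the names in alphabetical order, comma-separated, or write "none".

Target red_phase = [t=172, t=334].
Intermediaries M with M overlaps red_phase: silver_phase.
Via silver_phase — items with X overlapped-by silver_phase: violet_phase.
Union: violet_phase.

violet_phase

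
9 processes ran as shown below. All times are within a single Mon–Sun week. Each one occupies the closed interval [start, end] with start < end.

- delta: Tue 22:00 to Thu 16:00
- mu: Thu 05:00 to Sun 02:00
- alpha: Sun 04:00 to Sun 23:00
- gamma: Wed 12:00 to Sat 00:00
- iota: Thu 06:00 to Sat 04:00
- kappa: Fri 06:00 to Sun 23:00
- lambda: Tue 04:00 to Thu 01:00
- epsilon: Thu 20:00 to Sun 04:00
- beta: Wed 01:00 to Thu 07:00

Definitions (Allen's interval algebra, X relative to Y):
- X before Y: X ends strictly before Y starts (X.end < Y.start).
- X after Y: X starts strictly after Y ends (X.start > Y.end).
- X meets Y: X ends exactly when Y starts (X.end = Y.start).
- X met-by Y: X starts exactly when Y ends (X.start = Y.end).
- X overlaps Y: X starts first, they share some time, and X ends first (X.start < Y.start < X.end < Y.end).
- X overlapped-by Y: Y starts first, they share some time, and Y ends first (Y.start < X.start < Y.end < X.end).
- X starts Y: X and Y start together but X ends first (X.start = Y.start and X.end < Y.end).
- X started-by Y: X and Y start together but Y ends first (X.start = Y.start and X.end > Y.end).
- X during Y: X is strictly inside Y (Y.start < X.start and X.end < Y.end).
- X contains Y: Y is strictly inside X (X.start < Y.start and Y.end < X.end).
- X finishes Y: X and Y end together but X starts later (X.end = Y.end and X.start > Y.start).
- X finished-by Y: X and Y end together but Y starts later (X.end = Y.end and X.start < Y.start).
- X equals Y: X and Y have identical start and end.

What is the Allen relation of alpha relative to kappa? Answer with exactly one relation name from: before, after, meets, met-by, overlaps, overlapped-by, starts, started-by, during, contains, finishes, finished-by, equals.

alpha = [Sun 04:00, Sun 23:00]; kappa = [Fri 06:00, Sun 23:00].
Compare endpoints: alpha.start > kappa.start, alpha.start < kappa.end, alpha.end > kappa.start, alpha.end = kappa.end.
That pattern is 'finishes'.

finishes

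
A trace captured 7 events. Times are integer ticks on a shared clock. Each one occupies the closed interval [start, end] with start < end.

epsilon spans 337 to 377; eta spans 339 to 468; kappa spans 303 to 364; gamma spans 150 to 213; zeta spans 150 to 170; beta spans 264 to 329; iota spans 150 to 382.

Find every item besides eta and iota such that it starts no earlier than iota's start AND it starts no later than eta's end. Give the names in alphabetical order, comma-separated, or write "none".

Conditions: its start is no earlier than iota's start (X.start >= 150) AND its start is no later than eta's end (X.start <= 468).
beta: start 264 >= 150? ✓; start 264 <= 468? ✓ → yes.
epsilon: start 337 >= 150? ✓; start 337 <= 468? ✓ → yes.
gamma: start 150 >= 150? ✓; start 150 <= 468? ✓ → yes.
kappa: start 303 >= 150? ✓; start 303 <= 468? ✓ → yes.
zeta: start 150 >= 150? ✓; start 150 <= 468? ✓ → yes.
Result: beta, epsilon, gamma, kappa, zeta.

beta, epsilon, gamma, kappa, zeta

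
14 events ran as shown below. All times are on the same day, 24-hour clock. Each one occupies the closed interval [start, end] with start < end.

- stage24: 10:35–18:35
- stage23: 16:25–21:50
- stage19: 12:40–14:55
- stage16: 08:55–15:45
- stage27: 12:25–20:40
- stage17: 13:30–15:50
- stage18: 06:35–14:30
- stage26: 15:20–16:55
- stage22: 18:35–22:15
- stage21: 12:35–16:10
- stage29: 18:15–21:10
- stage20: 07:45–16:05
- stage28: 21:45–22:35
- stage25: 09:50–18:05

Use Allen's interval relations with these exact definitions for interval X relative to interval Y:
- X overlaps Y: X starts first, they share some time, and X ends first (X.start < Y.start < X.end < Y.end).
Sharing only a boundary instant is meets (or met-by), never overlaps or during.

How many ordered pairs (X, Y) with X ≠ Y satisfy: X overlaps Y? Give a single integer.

36

Checking all 182 ordered pairs for relation 'overlaps'; matching pairs in alphabetical order:
(stage16, stage17): stage16 overlaps stage17 ✓
(stage16, stage21): stage16 overlaps stage21 ✓
(stage16, stage24): stage16 overlaps stage24 ✓
(stage16, stage25): stage16 overlaps stage25 ✓
(stage16, stage26): stage16 overlaps stage26 ✓
(stage16, stage27): stage16 overlaps stage27 ✓
(stage17, stage26): stage17 overlaps stage26 ✓
(stage18, stage16): stage18 overlaps stage16 ✓
(stage18, stage17): stage18 overlaps stage17 ✓
(stage18, stage19): stage18 overlaps stage19 ✓
(stage18, stage20): stage18 overlaps stage20 ✓
(stage18, stage21): stage18 overlaps stage21 ✓
(stage18, stage24): stage18 overlaps stage24 ✓
(stage18, stage25): stage18 overlaps stage25 ✓
(stage18, stage27): stage18 overlaps stage27 ✓
(stage19, stage17): stage19 overlaps stage17 ✓
(stage20, stage21): stage20 overlaps stage21 ✓
(stage20, stage24): stage20 overlaps stage24 ✓
(stage20, stage25): stage20 overlaps stage25 ✓
(stage20, stage26): stage20 overlaps stage26 ✓
(stage20, stage27): stage20 overlaps stage27 ✓
(stage21, stage26): stage21 overlaps stage26 ✓
(stage22, stage28): stage22 overlaps stage28 ✓
(stage23, stage22): stage23 overlaps stage22 ✓
... plus 12 further pairs not listed.
Count: 36.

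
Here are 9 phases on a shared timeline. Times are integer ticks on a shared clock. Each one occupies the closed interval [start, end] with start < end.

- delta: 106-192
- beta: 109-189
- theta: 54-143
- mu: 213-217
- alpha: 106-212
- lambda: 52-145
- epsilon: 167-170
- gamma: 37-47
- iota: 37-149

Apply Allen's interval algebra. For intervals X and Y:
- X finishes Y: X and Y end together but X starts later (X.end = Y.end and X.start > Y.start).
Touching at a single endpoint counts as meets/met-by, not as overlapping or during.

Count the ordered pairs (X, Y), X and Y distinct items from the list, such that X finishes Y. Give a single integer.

Checking all 72 ordered pairs for relation 'finishes'; matching pairs in alphabetical order:
No pair satisfies it.
Count: 0.

0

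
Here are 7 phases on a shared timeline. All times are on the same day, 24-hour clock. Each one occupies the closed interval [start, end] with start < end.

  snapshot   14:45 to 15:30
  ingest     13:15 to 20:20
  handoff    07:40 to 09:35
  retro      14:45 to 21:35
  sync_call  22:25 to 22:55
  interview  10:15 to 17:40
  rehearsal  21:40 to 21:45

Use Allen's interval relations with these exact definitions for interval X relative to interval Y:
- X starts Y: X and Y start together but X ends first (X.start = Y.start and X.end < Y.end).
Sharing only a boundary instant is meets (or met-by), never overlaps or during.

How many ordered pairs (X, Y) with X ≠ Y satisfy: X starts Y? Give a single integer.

Checking all 42 ordered pairs for relation 'starts'; matching pairs in alphabetical order:
(snapshot, retro): snapshot starts retro ✓
Count: 1.

1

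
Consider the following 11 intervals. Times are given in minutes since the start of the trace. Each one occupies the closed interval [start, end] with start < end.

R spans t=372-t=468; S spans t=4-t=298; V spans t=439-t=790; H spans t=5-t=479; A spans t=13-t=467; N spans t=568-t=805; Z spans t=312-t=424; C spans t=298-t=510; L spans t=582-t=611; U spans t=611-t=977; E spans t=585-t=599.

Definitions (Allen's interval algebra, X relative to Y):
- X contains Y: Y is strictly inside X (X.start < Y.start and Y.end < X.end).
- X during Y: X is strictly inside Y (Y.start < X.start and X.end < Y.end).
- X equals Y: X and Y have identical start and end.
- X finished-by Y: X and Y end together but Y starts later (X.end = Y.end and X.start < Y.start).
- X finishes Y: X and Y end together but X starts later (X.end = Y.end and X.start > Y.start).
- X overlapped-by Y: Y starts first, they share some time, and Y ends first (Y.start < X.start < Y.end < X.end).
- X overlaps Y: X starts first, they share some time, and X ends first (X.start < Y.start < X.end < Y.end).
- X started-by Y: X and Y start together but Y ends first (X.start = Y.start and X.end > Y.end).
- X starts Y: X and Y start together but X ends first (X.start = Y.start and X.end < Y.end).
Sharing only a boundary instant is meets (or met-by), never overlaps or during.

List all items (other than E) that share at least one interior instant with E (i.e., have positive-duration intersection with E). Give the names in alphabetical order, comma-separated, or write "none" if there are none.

L, N, V

Target E = [t=585, t=599].
A [t=13, t=467] → before → no.
C [t=298, t=510] → before → no.
H [t=5, t=479] → before → no.
L [t=582, t=611] → contains → yes.
N [t=568, t=805] → contains → yes.
R [t=372, t=468] → before → no.
S [t=4, t=298] → before → no.
U [t=611, t=977] → after → no.
V [t=439, t=790] → contains → yes.
Z [t=312, t=424] → before → no.
Result: L, N, V.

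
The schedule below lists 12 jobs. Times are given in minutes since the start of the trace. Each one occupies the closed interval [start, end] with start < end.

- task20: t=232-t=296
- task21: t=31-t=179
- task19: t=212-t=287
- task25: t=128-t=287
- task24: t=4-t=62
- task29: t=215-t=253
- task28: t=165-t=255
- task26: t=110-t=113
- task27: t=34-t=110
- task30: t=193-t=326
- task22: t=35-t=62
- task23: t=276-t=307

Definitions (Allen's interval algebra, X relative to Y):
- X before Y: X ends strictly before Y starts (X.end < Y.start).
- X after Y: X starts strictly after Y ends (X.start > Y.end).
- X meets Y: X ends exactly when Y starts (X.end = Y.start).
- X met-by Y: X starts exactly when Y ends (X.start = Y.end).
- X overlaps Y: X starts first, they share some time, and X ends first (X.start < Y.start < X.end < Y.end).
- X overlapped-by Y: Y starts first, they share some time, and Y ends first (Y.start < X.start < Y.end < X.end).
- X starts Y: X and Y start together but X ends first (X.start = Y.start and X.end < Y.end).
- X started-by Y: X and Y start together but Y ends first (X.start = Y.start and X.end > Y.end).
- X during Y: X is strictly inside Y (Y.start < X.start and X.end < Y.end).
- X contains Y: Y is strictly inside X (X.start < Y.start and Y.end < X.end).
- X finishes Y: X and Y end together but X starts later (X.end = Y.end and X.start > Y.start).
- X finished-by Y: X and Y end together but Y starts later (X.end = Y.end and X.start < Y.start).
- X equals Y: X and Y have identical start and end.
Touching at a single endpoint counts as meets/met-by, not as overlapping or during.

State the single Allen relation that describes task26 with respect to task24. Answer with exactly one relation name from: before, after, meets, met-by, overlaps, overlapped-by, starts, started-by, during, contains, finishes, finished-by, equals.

task26 = [t=110, t=113]; task24 = [t=4, t=62].
Compare endpoints: task26.start > task24.start, task26.start > task24.end, task26.end > task24.start, task26.end > task24.end.
That pattern is 'after'.

after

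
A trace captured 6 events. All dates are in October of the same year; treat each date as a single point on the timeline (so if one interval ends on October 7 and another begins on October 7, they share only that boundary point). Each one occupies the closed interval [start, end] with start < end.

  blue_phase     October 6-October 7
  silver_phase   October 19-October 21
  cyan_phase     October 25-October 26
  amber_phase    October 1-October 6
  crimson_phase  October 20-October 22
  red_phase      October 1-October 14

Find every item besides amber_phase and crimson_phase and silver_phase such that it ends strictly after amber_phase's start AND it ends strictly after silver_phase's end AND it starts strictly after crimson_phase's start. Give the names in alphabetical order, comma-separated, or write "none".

Conditions: its end is strictly after amber_phase's start (X.end > October 1) AND its end is strictly after silver_phase's end (X.end > October 21) AND its start is strictly after crimson_phase's start (X.start > October 20).
blue_phase: end October 7 > October 1? ✓; end October 7 > October 21? ✗; start October 6 > October 20? ✗ → no.
cyan_phase: end October 26 > October 1? ✓; end October 26 > October 21? ✓; start October 25 > October 20? ✓ → yes.
red_phase: end October 14 > October 1? ✓; end October 14 > October 21? ✗; start October 1 > October 20? ✗ → no.
Result: cyan_phase.

cyan_phase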